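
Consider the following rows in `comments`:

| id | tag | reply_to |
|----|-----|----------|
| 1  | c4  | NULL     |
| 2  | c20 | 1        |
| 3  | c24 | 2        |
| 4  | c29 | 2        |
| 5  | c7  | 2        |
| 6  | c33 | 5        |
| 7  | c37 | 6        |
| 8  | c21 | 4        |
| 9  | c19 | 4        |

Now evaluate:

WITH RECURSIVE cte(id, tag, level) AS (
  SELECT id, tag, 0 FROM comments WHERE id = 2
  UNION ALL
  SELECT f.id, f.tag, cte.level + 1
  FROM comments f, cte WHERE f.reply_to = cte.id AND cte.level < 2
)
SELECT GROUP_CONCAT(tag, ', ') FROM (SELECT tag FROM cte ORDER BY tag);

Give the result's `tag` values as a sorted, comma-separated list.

Base: id=2 (c20) at level 0.
Iteration 1: rows with reply_to in {2} -> c24 (id 3, level 1), c29 (id 4, level 1), c7 (id 5, level 1).
Iteration 2: rows with reply_to in {3,4,5} -> c33 (id 6, level 2), c21 (id 8, level 2), c19 (id 9, level 2).
Iteration 3: level < 2 fails for all current rows; recursion stops.

c19, c20, c21, c24, c29, c33, c7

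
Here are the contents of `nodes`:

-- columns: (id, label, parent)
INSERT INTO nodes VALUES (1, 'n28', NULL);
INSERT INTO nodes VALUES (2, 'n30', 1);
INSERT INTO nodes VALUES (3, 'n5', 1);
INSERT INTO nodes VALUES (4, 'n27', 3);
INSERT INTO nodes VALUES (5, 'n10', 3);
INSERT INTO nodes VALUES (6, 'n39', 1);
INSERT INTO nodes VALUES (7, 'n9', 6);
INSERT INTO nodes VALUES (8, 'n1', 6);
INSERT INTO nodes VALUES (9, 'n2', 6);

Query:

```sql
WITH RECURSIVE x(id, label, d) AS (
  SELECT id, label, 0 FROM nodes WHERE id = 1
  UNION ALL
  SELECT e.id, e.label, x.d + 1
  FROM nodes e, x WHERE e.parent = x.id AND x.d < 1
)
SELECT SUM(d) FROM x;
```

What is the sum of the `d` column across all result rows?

Base: id=1 (n28) at d 0.
Iteration 1: rows with parent in {1} -> n30 (id 2, d 1), n5 (id 3, d 1), n39 (id 6, d 1).
Iteration 2: d < 1 fails for all current rows; recursion stops.
SUM(d) = 0 + 1 + 1 + 1 = 3.

3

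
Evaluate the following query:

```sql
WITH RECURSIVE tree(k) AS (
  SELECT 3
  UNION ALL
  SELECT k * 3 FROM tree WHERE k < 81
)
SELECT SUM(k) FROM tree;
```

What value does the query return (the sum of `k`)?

120

Base: k=3.
Iteration 1: 3 < 81 holds -> k = 3 * 3 = 9.
Iteration 2: 9 < 81 holds -> k = 9 * 3 = 27.
Iteration 3: 27 < 81 holds -> k = 27 * 3 = 81.
Iteration 4: 81 < 81 fails; recursion stops.
SUM(k) = 3 + 9 + 27 + 81 = 120.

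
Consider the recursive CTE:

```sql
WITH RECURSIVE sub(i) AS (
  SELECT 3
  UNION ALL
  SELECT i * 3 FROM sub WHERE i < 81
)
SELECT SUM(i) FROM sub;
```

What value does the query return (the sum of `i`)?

Base: i=3.
Iteration 1: 3 < 81 holds -> i = 3 * 3 = 9.
Iteration 2: 9 < 81 holds -> i = 9 * 3 = 27.
Iteration 3: 27 < 81 holds -> i = 27 * 3 = 81.
Iteration 4: 81 < 81 fails; recursion stops.
SUM(i) = 3 + 9 + 27 + 81 = 120.

120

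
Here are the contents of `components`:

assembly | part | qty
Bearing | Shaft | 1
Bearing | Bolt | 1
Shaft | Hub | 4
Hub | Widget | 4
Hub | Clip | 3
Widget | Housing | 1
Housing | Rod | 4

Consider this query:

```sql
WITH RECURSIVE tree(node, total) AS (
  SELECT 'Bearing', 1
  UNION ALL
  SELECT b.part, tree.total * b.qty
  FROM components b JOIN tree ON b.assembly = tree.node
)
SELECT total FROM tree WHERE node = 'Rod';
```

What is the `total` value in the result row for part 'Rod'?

Base: (Bearing, total=1).
Iteration 1: components of {Bearing} -> Bolt = 1*1 = 1, Shaft = 1*1 = 1.
Iteration 2: components of {Bolt,Shaft} -> Hub = 1*4 = 4.
Iteration 3: components of {Hub} -> Clip = 4*3 = 12, Widget = 4*4 = 16.
Iteration 4: components of {Clip,Widget} -> Housing = 16*1 = 16.
Iteration 5: components of {Housing} -> Rod = 16*4 = 64.
Iteration 6: no further components; recursion stops.

64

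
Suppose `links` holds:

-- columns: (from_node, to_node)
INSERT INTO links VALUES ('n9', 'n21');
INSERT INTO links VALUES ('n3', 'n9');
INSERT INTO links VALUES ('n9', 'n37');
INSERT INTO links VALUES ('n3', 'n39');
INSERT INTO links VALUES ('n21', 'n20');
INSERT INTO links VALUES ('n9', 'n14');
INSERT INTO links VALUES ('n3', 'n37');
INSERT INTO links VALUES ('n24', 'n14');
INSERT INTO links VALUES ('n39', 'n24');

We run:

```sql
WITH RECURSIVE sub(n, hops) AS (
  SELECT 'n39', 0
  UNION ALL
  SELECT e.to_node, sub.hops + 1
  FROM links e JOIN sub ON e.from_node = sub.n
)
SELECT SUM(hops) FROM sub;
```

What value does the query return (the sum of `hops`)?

Base: (n39, hops=0).
Iteration 1: edges from {n39} -> (n24, hops=1).
Iteration 2: edges from {n24} -> (n14, hops=2).
Iteration 3: no outgoing edges from {n14}; recursion stops.
SUM(hops) = 0 + 1 + 2 = 3.

3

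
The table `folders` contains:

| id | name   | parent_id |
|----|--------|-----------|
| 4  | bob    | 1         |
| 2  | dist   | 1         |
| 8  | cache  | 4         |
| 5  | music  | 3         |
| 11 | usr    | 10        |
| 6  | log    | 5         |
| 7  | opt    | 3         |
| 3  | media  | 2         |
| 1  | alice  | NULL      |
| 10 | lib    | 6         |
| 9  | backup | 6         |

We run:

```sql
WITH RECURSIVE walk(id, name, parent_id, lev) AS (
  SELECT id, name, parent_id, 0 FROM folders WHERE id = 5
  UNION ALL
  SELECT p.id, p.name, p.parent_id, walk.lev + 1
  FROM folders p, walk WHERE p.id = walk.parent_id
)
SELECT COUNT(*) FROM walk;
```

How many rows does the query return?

4

Base: id=5 (music), parent_id=3, lev 0.
Iteration 1: join on id=3 -> media (id 3, parent_id=2, lev 1).
Iteration 2: join on id=2 -> dist (id 2, parent_id=1, lev 2).
Iteration 3: join on id=1 -> alice (id 1, parent_id=NULL, lev 3).
Iteration 4: parent_id is NULL; no match; recursion stops.
Total rows emitted: 4.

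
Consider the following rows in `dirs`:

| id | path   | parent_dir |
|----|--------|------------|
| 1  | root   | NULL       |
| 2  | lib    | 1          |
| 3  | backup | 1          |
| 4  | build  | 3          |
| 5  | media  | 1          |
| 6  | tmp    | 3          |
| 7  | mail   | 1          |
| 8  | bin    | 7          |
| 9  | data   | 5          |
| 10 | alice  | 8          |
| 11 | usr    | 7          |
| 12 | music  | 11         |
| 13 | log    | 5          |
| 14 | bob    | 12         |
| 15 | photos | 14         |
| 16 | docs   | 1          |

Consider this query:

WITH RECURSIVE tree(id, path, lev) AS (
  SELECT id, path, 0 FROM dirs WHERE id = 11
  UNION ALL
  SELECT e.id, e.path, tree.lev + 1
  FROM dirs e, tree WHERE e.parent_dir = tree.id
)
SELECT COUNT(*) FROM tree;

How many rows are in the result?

4

Base: id=11 (usr) at lev 0.
Iteration 1: rows with parent_dir in {11} -> music (id 12, lev 1).
Iteration 2: rows with parent_dir in {12} -> bob (id 14, lev 2).
Iteration 3: rows with parent_dir in {14} -> photos (id 15, lev 3).
Iteration 4: no rows with parent_dir in {15}; recursion stops.
Total rows emitted: 4.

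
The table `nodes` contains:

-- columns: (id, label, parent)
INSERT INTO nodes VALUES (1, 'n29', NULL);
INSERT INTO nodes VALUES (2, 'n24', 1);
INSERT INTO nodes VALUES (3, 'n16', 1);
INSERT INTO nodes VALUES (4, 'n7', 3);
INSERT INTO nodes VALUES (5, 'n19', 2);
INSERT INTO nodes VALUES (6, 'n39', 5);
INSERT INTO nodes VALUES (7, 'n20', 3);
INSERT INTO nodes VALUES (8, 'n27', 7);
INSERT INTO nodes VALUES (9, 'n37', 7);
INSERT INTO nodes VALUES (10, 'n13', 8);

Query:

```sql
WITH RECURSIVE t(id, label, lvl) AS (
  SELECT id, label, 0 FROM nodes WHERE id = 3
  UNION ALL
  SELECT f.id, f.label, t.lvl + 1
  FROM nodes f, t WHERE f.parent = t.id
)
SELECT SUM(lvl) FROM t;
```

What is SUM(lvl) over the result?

Base: id=3 (n16) at lvl 0.
Iteration 1: rows with parent in {3} -> n7 (id 4, lvl 1), n20 (id 7, lvl 1).
Iteration 2: rows with parent in {4,7} -> n27 (id 8, lvl 2), n37 (id 9, lvl 2).
Iteration 3: rows with parent in {8,9} -> n13 (id 10, lvl 3).
Iteration 4: no rows with parent in {10}; recursion stops.
SUM(lvl) = 0 + 1 + 1 + 2 + 2 + 3 = 9.

9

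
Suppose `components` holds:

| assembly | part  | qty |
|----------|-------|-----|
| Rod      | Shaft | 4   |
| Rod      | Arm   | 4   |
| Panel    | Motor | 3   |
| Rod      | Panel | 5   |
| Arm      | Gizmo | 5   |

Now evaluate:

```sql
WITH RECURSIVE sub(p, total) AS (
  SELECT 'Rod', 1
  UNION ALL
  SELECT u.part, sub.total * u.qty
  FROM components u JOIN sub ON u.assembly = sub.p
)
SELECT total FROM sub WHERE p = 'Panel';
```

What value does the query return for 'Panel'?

5

Base: (Rod, total=1).
Iteration 1: components of {Rod} -> Arm = 1*4 = 4, Panel = 1*5 = 5, Shaft = 1*4 = 4.
Iteration 2: components of {Arm,Panel,Shaft} -> Gizmo = 4*5 = 20, Motor = 5*3 = 15.
Iteration 3: no further components; recursion stops.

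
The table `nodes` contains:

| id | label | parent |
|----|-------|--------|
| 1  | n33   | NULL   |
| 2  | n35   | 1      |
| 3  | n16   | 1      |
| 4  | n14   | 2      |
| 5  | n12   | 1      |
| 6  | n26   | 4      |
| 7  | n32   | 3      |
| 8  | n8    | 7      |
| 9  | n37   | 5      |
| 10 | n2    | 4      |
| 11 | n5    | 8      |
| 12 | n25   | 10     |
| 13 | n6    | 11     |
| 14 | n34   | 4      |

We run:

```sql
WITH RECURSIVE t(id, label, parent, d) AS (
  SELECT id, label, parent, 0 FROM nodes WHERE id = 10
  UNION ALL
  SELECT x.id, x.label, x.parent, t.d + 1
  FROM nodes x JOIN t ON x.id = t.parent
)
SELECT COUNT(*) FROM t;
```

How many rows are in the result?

4

Base: id=10 (n2), parent=4, d 0.
Iteration 1: join on id=4 -> n14 (id 4, parent=2, d 1).
Iteration 2: join on id=2 -> n35 (id 2, parent=1, d 2).
Iteration 3: join on id=1 -> n33 (id 1, parent=NULL, d 3).
Iteration 4: parent is NULL; no match; recursion stops.
Total rows emitted: 4.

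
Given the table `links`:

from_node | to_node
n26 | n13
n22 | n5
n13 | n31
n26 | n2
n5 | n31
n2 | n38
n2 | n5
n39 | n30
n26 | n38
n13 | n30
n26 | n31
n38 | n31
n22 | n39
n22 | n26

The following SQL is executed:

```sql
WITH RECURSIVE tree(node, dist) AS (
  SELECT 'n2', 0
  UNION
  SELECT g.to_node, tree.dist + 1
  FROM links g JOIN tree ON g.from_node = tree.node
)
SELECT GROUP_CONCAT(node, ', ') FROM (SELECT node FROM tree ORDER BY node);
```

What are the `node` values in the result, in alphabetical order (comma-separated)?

n2, n31, n38, n5

Base: (n2, dist=0).
Iteration 1: edges from {n2} -> (n38, dist=1), (n5, dist=1).
Iteration 2: edges from {n38,n5} -> (n31, dist=2). [UNION drops 1 duplicate row(s)]
Iteration 3: no outgoing edges from {n31}; recursion stops.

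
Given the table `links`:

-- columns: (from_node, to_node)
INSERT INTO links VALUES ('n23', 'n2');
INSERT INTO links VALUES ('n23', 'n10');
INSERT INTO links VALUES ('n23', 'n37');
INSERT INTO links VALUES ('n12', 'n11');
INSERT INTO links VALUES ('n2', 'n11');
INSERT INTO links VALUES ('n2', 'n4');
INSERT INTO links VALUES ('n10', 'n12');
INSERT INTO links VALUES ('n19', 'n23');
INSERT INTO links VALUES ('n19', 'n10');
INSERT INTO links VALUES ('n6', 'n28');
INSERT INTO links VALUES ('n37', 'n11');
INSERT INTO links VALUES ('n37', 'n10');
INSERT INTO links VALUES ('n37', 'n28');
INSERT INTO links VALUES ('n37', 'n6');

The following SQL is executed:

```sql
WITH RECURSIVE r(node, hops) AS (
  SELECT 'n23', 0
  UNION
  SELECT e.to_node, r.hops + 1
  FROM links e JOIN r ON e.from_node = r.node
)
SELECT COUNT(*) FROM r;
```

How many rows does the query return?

Base: (n23, hops=0).
Iteration 1: edges from {n23} -> (n10, hops=1), (n2, hops=1), (n37, hops=1).
Iteration 2: edges from {n10,n2,n37} -> (n10, hops=2), (n11, hops=2), (n12, hops=2), (n28, hops=2), (n4, hops=2), (n6, hops=2). [UNION drops 1 duplicate row(s)]
Iteration 3: edges from {n10,n11,n12,n28,n4,n6} -> (n11, hops=3), (n12, hops=3), (n28, hops=3).
Iteration 4: edges from {n11,n12,n28} -> (n11, hops=4).
Iteration 5: no outgoing edges from {n11}; recursion stops.
Total rows emitted: 14.

14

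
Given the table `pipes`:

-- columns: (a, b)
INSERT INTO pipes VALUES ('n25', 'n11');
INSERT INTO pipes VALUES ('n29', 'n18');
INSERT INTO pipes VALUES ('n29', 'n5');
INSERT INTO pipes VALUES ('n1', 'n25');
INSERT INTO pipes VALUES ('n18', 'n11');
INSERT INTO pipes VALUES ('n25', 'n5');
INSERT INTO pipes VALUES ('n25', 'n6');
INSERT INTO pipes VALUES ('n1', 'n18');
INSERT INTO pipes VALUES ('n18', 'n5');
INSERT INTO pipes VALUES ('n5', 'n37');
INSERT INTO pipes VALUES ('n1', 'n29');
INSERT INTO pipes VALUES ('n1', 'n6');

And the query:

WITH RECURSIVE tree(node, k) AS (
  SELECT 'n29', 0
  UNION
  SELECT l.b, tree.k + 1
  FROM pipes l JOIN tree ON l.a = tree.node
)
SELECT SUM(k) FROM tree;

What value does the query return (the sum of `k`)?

11

Base: (n29, k=0).
Iteration 1: edges from {n29} -> (n18, k=1), (n5, k=1).
Iteration 2: edges from {n18,n5} -> (n11, k=2), (n37, k=2), (n5, k=2).
Iteration 3: edges from {n11,n37,n5} -> (n37, k=3).
Iteration 4: no outgoing edges from {n37}; recursion stops.
SUM(k) = 0 + 1 + 1 + 2 + 2 + 2 + 3 = 11.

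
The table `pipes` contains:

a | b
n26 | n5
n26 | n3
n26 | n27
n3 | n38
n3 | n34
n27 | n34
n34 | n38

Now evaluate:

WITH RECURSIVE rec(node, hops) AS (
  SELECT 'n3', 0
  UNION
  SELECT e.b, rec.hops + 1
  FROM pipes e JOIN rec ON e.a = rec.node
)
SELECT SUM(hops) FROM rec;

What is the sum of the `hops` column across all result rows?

4

Base: (n3, hops=0).
Iteration 1: edges from {n3} -> (n34, hops=1), (n38, hops=1).
Iteration 2: edges from {n34,n38} -> (n38, hops=2).
Iteration 3: no outgoing edges from {n38}; recursion stops.
SUM(hops) = 0 + 1 + 1 + 2 = 4.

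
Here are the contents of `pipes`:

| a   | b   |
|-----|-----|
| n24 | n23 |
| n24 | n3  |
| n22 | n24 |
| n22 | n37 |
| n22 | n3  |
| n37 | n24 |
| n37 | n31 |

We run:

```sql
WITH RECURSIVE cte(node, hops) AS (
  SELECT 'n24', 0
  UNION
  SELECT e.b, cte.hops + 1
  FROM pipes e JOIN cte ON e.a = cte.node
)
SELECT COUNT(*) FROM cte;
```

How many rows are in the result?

Base: (n24, hops=0).
Iteration 1: edges from {n24} -> (n23, hops=1), (n3, hops=1).
Iteration 2: no outgoing edges from {n23,n3}; recursion stops.
Total rows emitted: 3.

3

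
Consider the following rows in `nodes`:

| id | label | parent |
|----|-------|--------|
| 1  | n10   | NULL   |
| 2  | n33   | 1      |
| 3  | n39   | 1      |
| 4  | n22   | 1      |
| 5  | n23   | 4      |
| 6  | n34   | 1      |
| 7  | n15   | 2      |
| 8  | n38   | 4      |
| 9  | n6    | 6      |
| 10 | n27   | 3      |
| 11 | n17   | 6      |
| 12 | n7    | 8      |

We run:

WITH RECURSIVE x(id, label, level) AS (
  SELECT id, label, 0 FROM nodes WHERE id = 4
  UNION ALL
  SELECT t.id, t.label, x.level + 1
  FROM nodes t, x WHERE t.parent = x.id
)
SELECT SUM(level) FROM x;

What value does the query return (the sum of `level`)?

4

Base: id=4 (n22) at level 0.
Iteration 1: rows with parent in {4} -> n23 (id 5, level 1), n38 (id 8, level 1).
Iteration 2: rows with parent in {5,8} -> n7 (id 12, level 2).
Iteration 3: no rows with parent in {12}; recursion stops.
SUM(level) = 0 + 1 + 1 + 2 = 4.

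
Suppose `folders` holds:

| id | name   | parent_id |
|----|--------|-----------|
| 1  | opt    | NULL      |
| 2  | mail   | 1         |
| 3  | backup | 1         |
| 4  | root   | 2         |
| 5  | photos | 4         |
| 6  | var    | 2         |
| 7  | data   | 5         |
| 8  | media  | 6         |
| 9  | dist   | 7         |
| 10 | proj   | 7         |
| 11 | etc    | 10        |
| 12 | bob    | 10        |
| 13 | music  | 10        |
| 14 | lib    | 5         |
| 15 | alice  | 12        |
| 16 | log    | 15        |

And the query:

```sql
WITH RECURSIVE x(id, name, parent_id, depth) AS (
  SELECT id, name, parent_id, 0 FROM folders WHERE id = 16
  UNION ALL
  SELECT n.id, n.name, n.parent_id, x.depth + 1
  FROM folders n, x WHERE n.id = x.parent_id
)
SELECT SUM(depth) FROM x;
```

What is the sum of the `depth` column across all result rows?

36

Base: id=16 (log), parent_id=15, depth 0.
Iteration 1: join on id=15 -> alice (id 15, parent_id=12, depth 1).
Iteration 2: join on id=12 -> bob (id 12, parent_id=10, depth 2).
Iteration 3: join on id=10 -> proj (id 10, parent_id=7, depth 3).
Iteration 4: join on id=7 -> data (id 7, parent_id=5, depth 4).
Iteration 5: join on id=5 -> photos (id 5, parent_id=4, depth 5).
Iteration 6: join on id=4 -> root (id 4, parent_id=2, depth 6).
Iteration 7: join on id=2 -> mail (id 2, parent_id=1, depth 7).
Iteration 8: join on id=1 -> opt (id 1, parent_id=NULL, depth 8).
Iteration 9: parent_id is NULL; no match; recursion stops.
SUM(depth) = 0 + 1 + 2 + 3 + 4 + 5 + 6 + 7 + 8 = 36.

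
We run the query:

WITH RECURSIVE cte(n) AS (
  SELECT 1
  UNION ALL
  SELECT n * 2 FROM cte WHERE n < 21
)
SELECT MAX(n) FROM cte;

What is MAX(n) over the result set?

32

Base: n=1.
Iteration 1: 1 < 21 holds -> n = 1 * 2 = 2.
Iteration 2: 2 < 21 holds -> n = 2 * 2 = 4.
Iteration 3: 4 < 21 holds -> n = 4 * 2 = 8.
Iteration 4: 8 < 21 holds -> n = 8 * 2 = 16.
Iteration 5: 16 < 21 holds -> n = 16 * 2 = 32.
Iteration 6: 32 < 21 fails; recursion stops.
n values: 1, 2, 4, 8, 16, 32; the maximum is 32.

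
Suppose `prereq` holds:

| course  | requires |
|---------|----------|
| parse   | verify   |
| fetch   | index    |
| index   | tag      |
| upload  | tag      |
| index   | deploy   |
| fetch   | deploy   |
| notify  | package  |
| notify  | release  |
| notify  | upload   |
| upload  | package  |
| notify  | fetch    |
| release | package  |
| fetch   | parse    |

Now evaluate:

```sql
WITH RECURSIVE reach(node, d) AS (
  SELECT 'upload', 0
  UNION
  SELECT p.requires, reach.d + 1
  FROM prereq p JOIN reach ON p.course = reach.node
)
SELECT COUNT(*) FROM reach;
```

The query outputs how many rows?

3

Base: (upload, d=0).
Iteration 1: edges from {upload} -> (package, d=1), (tag, d=1).
Iteration 2: no outgoing edges from {package,tag}; recursion stops.
Total rows emitted: 3.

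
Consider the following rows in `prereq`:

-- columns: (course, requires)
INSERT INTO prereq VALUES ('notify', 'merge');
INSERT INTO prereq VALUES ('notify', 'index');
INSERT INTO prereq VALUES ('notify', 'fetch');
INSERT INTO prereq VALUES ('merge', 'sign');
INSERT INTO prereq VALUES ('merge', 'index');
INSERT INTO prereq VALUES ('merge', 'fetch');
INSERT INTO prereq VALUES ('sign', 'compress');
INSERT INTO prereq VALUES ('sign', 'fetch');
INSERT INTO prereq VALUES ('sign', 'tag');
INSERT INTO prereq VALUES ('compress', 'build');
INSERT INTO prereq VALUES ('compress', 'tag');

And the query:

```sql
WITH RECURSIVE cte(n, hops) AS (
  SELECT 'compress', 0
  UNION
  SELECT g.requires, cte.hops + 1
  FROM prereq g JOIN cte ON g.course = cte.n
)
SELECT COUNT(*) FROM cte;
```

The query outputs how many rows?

Base: (compress, hops=0).
Iteration 1: edges from {compress} -> (build, hops=1), (tag, hops=1).
Iteration 2: no outgoing edges from {build,tag}; recursion stops.
Total rows emitted: 3.

3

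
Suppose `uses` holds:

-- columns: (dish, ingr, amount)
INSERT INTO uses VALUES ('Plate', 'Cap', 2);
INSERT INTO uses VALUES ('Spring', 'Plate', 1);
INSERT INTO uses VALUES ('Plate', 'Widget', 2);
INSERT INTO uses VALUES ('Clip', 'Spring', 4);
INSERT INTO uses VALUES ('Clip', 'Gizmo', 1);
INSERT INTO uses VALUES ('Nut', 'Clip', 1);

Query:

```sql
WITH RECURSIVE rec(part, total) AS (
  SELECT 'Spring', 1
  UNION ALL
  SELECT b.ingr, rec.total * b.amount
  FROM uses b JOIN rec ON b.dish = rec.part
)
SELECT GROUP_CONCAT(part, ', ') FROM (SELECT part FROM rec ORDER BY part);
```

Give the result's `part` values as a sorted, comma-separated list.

Cap, Plate, Spring, Widget

Base: (Spring, total=1).
Iteration 1: components of {Spring} -> Plate = 1*1 = 1.
Iteration 2: components of {Plate} -> Cap = 1*2 = 2, Widget = 1*2 = 2.
Iteration 3: no further components; recursion stops.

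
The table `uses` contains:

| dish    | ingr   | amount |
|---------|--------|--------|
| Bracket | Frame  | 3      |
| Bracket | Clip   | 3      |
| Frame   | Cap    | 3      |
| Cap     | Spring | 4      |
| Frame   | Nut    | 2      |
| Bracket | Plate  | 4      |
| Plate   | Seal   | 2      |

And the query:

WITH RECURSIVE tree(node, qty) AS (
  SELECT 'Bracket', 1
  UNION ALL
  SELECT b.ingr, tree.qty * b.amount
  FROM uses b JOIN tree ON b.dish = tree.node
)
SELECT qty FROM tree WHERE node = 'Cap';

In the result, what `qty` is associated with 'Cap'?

9

Base: (Bracket, qty=1).
Iteration 1: components of {Bracket} -> Clip = 1*3 = 3, Frame = 1*3 = 3, Plate = 1*4 = 4.
Iteration 2: components of {Clip,Frame,Plate} -> Cap = 3*3 = 9, Nut = 3*2 = 6, Seal = 4*2 = 8.
Iteration 3: components of {Cap,Nut,Seal} -> Spring = 9*4 = 36.
Iteration 4: no further components; recursion stops.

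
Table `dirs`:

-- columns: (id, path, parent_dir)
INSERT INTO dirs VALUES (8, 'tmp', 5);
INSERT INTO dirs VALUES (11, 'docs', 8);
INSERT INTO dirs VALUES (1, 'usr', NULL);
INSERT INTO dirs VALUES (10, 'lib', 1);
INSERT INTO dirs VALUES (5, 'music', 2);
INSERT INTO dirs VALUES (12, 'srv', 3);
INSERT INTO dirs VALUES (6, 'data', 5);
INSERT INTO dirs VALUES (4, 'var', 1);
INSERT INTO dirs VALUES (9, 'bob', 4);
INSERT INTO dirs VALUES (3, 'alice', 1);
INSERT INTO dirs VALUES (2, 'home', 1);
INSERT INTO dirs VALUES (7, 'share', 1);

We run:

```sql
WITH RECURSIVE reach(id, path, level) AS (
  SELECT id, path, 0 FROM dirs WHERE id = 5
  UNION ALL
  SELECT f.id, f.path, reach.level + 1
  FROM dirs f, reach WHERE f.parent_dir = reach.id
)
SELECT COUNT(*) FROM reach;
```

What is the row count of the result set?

4

Base: id=5 (music) at level 0.
Iteration 1: rows with parent_dir in {5} -> data (id 6, level 1), tmp (id 8, level 1).
Iteration 2: rows with parent_dir in {6,8} -> docs (id 11, level 2).
Iteration 3: no rows with parent_dir in {11}; recursion stops.
Total rows emitted: 4.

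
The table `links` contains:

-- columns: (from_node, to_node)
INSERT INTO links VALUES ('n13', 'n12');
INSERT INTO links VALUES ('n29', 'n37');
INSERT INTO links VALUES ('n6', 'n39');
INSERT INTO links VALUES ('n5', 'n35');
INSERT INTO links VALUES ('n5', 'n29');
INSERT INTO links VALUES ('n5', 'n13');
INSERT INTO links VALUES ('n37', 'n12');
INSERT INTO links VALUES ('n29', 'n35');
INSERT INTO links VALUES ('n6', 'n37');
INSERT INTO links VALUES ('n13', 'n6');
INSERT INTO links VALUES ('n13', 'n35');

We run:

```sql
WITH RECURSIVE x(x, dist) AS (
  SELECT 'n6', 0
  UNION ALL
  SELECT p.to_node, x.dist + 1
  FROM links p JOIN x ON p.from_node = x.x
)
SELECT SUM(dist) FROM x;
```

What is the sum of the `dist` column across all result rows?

Base: (n6, dist=0).
Iteration 1: edges from {n6} -> (n37, dist=1), (n39, dist=1).
Iteration 2: edges from {n37,n39} -> (n12, dist=2).
Iteration 3: no outgoing edges from {n12}; recursion stops.
SUM(dist) = 0 + 1 + 1 + 2 = 4.

4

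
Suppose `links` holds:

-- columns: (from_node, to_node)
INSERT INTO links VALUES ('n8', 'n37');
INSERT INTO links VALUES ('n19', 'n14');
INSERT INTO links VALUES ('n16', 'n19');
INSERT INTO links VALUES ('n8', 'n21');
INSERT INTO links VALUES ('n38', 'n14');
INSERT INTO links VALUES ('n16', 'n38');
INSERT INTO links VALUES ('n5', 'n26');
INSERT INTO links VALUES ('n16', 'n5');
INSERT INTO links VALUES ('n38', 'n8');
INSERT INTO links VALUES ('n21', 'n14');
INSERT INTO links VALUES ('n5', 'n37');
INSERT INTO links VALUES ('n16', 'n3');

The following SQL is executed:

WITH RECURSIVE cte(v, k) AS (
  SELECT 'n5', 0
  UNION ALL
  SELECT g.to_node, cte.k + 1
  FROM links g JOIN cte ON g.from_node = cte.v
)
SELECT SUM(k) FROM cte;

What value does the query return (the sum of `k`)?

Base: (n5, k=0).
Iteration 1: edges from {n5} -> (n26, k=1), (n37, k=1).
Iteration 2: no outgoing edges from {n26,n37}; recursion stops.
SUM(k) = 0 + 1 + 1 = 2.

2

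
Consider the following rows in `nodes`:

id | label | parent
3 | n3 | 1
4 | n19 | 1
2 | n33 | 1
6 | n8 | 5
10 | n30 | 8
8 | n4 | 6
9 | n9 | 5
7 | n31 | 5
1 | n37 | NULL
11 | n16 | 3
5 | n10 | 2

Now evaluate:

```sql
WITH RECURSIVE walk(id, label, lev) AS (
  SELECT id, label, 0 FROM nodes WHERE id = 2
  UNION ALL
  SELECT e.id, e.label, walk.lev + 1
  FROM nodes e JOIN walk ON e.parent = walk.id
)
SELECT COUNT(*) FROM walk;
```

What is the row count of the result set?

7

Base: id=2 (n33) at lev 0.
Iteration 1: rows with parent in {2} -> n10 (id 5, lev 1).
Iteration 2: rows with parent in {5} -> n8 (id 6, lev 2), n31 (id 7, lev 2), n9 (id 9, lev 2).
Iteration 3: rows with parent in {6,7,9} -> n4 (id 8, lev 3).
Iteration 4: rows with parent in {8} -> n30 (id 10, lev 4).
Iteration 5: no rows with parent in {10}; recursion stops.
Total rows emitted: 7.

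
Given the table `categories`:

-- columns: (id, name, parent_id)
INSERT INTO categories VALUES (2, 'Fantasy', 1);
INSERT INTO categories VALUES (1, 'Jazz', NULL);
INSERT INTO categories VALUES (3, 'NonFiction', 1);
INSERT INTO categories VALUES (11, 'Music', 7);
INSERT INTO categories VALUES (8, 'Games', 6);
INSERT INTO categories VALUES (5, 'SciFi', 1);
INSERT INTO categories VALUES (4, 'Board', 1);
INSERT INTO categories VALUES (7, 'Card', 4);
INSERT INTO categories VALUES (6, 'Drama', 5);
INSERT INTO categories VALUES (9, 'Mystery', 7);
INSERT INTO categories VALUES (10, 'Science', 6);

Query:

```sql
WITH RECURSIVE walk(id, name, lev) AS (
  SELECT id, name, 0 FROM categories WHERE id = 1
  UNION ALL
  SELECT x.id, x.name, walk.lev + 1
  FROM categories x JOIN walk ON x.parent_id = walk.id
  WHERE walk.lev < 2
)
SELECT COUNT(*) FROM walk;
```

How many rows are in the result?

7

Base: id=1 (Jazz) at lev 0.
Iteration 1: rows with parent_id in {1} -> Fantasy (id 2, lev 1), NonFiction (id 3, lev 1), Board (id 4, lev 1), SciFi (id 5, lev 1).
Iteration 2: rows with parent_id in {2,3,4,5} -> Drama (id 6, lev 2), Card (id 7, lev 2).
Iteration 3: lev < 2 fails for all current rows; recursion stops.
Total rows emitted: 7.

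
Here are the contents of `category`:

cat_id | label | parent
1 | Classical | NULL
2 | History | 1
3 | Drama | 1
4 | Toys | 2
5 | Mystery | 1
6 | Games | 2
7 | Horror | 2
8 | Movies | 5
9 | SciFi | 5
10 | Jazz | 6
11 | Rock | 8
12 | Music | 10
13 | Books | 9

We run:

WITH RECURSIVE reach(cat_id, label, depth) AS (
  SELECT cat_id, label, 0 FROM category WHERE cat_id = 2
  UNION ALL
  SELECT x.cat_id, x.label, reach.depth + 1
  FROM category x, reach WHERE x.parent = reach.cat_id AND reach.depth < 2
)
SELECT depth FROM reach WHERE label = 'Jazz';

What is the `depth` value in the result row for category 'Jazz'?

Base: cat_id=2 (History) at depth 0.
Iteration 1: rows with parent in {2} -> Toys (id 4, depth 1), Games (id 6, depth 1), Horror (id 7, depth 1).
Iteration 2: rows with parent in {4,6,7} -> Jazz (id 10, depth 2).
Iteration 3: depth < 2 fails for all current rows; recursion stops.

2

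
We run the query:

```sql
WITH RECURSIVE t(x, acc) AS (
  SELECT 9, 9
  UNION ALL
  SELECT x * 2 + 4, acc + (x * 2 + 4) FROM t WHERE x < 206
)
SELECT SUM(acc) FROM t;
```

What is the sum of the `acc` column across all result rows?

Base: x=9, acc=9.
Iteration 1: 9 < 206 holds -> x = 9 * 2 + 4 = 22, acc = 9 + 22 = 31.
Iteration 2: 22 < 206 holds -> x = 22 * 2 + 4 = 48, acc = 31 + 48 = 79.
Iteration 3: 48 < 206 holds -> x = 48 * 2 + 4 = 100, acc = 79 + 100 = 179.
Iteration 4: 100 < 206 holds -> x = 100 * 2 + 4 = 204, acc = 179 + 204 = 383.
Iteration 5: 204 < 206 holds -> x = 204 * 2 + 4 = 412, acc = 383 + 412 = 795.
Iteration 6: 412 < 206 fails; recursion stops.
SUM(acc) = 9 + 31 + 79 + 179 + 383 + 795 = 1476.

1476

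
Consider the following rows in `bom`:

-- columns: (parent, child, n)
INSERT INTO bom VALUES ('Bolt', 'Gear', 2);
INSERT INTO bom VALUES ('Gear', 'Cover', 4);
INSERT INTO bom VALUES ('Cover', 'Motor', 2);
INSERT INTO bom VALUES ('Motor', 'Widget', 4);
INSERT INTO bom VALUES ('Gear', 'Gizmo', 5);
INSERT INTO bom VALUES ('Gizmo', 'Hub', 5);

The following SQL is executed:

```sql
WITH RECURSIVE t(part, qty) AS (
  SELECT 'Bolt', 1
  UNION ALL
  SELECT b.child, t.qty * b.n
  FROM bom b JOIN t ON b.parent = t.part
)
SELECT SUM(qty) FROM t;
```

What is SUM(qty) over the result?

151

Base: (Bolt, qty=1).
Iteration 1: components of {Bolt} -> Gear = 1*2 = 2.
Iteration 2: components of {Gear} -> Cover = 2*4 = 8, Gizmo = 2*5 = 10.
Iteration 3: components of {Cover,Gizmo} -> Hub = 10*5 = 50, Motor = 8*2 = 16.
Iteration 4: components of {Hub,Motor} -> Widget = 16*4 = 64.
Iteration 5: no further components; recursion stops.
SUM(qty) = 1 + 2 + 8 + 10 + 16 + 50 + 64 = 151.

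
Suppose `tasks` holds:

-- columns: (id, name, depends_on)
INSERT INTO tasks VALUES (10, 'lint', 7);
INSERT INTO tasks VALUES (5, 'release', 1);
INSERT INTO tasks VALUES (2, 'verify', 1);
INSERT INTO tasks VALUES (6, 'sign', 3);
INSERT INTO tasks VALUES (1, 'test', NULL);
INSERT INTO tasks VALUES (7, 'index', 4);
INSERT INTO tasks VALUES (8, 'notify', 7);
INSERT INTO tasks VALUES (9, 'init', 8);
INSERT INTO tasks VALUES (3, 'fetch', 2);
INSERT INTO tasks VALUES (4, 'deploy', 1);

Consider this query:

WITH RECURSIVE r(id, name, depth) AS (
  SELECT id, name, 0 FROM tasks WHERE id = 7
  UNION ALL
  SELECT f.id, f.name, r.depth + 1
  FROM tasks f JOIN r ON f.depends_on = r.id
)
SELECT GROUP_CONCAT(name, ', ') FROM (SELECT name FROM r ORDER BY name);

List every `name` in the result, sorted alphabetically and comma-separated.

index, init, lint, notify

Base: id=7 (index) at depth 0.
Iteration 1: rows with depends_on in {7} -> notify (id 8, depth 1), lint (id 10, depth 1).
Iteration 2: rows with depends_on in {8,10} -> init (id 9, depth 2).
Iteration 3: no rows with depends_on in {9}; recursion stops.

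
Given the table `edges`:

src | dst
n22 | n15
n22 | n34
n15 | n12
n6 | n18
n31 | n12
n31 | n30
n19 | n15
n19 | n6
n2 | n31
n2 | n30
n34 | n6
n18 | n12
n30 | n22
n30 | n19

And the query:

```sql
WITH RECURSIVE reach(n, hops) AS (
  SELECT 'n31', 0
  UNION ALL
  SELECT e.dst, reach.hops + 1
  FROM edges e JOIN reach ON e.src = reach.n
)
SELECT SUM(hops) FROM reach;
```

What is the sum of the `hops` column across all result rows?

50

Base: (n31, hops=0).
Iteration 1: edges from {n31} -> (n12, hops=1), (n30, hops=1).
Iteration 2: edges from {n12,n30} -> (n19, hops=2), (n22, hops=2).
Iteration 3: edges from {n19,n22} -> (n15, hops=3) x2, (n34, hops=3), (n6, hops=3). [UNION ALL keeps all 4 new rows, including repeats]
Iteration 4: edges from {n15,n34,n6} -> (n12, hops=4) x2, (n18, hops=4), (n6, hops=4). [UNION ALL keeps all 4 new rows, including repeats]
Iteration 5: edges from {n12,n18,n6} -> (n12, hops=5), (n18, hops=5).
Iteration 6: edges from {n12,n18} -> (n12, hops=6).
Iteration 7: no outgoing edges from {n12}; recursion stops.
SUM(hops) = 0 + 1 + 1 + 2 + 2 + 3 + 3 + 3 + 3 + 4 + 4 + 4 + 4 + 5 + 5 + 6 = 50.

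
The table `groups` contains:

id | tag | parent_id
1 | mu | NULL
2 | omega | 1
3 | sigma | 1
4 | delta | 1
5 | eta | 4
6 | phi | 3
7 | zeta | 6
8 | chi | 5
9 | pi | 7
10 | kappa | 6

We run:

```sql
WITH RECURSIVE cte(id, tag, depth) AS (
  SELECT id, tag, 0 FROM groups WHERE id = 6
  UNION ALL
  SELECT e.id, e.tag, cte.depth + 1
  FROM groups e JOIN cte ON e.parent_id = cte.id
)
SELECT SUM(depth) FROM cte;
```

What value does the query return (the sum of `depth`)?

Base: id=6 (phi) at depth 0.
Iteration 1: rows with parent_id in {6} -> zeta (id 7, depth 1), kappa (id 10, depth 1).
Iteration 2: rows with parent_id in {7,10} -> pi (id 9, depth 2).
Iteration 3: no rows with parent_id in {9}; recursion stops.
SUM(depth) = 0 + 1 + 1 + 2 = 4.

4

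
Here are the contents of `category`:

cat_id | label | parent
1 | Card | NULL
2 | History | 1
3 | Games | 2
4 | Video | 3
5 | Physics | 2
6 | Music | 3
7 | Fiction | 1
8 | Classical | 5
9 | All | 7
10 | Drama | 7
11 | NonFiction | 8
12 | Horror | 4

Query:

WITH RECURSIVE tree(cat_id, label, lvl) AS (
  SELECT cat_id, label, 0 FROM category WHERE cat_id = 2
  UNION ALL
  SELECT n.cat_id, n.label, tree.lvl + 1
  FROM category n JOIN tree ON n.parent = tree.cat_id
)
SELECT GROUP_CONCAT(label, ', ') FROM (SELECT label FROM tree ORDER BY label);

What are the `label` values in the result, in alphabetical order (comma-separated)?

Base: cat_id=2 (History) at lvl 0.
Iteration 1: rows with parent in {2} -> Games (id 3, lvl 1), Physics (id 5, lvl 1).
Iteration 2: rows with parent in {3,5} -> Video (id 4, lvl 2), Music (id 6, lvl 2), Classical (id 8, lvl 2).
Iteration 3: rows with parent in {4,6,8} -> NonFiction (id 11, lvl 3), Horror (id 12, lvl 3).
Iteration 4: no rows with parent in {11,12}; recursion stops.

Classical, Games, History, Horror, Music, NonFiction, Physics, Video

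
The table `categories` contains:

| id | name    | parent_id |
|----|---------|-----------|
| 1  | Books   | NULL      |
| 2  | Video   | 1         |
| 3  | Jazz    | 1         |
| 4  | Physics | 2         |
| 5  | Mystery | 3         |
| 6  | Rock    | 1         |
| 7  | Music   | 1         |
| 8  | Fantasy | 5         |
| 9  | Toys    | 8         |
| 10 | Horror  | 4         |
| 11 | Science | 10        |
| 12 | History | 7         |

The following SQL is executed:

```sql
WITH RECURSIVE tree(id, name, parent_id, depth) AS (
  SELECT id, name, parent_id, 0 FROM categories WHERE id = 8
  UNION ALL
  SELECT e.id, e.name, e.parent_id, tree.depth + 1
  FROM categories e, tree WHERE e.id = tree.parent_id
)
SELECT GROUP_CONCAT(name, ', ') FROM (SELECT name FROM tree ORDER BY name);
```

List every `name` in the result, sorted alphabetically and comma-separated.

Books, Fantasy, Jazz, Mystery

Base: id=8 (Fantasy), parent_id=5, depth 0.
Iteration 1: join on id=5 -> Mystery (id 5, parent_id=3, depth 1).
Iteration 2: join on id=3 -> Jazz (id 3, parent_id=1, depth 2).
Iteration 3: join on id=1 -> Books (id 1, parent_id=NULL, depth 3).
Iteration 4: parent_id is NULL; no match; recursion stops.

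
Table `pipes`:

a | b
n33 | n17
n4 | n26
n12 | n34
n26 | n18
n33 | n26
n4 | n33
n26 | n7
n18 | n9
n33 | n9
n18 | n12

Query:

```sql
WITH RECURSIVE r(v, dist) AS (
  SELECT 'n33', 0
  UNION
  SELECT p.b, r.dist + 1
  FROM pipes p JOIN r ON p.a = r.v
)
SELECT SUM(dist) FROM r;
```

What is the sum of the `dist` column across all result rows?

17

Base: (n33, dist=0).
Iteration 1: edges from {n33} -> (n17, dist=1), (n26, dist=1), (n9, dist=1).
Iteration 2: edges from {n17,n26,n9} -> (n18, dist=2), (n7, dist=2).
Iteration 3: edges from {n18,n7} -> (n12, dist=3), (n9, dist=3).
Iteration 4: edges from {n12,n9} -> (n34, dist=4).
Iteration 5: no outgoing edges from {n34}; recursion stops.
SUM(dist) = 0 + 1 + 1 + 1 + 2 + 2 + 3 + 3 + 4 = 17.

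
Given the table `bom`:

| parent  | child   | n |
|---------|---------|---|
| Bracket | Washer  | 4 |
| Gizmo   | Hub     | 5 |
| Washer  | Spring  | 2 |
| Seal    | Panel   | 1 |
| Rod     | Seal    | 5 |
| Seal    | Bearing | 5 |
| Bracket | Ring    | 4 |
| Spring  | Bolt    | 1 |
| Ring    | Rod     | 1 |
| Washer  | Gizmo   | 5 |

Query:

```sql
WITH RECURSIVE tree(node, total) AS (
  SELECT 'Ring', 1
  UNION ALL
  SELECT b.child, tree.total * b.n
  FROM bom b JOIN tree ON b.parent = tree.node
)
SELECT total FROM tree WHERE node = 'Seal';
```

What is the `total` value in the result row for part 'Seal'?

Base: (Ring, total=1).
Iteration 1: components of {Ring} -> Rod = 1*1 = 1.
Iteration 2: components of {Rod} -> Seal = 1*5 = 5.
Iteration 3: components of {Seal} -> Bearing = 5*5 = 25, Panel = 5*1 = 5.
Iteration 4: no further components; recursion stops.

5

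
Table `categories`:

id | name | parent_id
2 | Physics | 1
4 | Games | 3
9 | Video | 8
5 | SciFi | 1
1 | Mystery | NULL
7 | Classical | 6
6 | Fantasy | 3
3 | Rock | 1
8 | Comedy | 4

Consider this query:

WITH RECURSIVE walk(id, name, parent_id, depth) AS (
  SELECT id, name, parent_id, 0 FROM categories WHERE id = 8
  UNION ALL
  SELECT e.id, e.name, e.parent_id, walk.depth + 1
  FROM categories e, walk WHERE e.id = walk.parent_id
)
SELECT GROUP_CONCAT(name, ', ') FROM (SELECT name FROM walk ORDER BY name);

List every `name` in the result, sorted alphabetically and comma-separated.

Base: id=8 (Comedy), parent_id=4, depth 0.
Iteration 1: join on id=4 -> Games (id 4, parent_id=3, depth 1).
Iteration 2: join on id=3 -> Rock (id 3, parent_id=1, depth 2).
Iteration 3: join on id=1 -> Mystery (id 1, parent_id=NULL, depth 3).
Iteration 4: parent_id is NULL; no match; recursion stops.

Comedy, Games, Mystery, Rock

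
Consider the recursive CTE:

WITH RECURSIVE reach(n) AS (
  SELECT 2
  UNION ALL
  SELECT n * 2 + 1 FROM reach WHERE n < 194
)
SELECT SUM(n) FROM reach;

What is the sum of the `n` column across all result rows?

Base: n=2.
Iteration 1: 2 < 194 holds -> n = 2 * 2 + 1 = 5.
Iteration 2: 5 < 194 holds -> n = 5 * 2 + 1 = 11.
Iteration 3: 11 < 194 holds -> n = 11 * 2 + 1 = 23.
Iteration 4: 23 < 194 holds -> n = 23 * 2 + 1 = 47.
Iteration 5: 47 < 194 holds -> n = 47 * 2 + 1 = 95.
Iteration 6: 95 < 194 holds -> n = 95 * 2 + 1 = 191.
Iteration 7: 191 < 194 holds -> n = 191 * 2 + 1 = 383.
Iteration 8: 383 < 194 fails; recursion stops.
SUM(n) = 2 + 5 + 11 + 23 + 47 + 95 + 191 + 383 = 757.

757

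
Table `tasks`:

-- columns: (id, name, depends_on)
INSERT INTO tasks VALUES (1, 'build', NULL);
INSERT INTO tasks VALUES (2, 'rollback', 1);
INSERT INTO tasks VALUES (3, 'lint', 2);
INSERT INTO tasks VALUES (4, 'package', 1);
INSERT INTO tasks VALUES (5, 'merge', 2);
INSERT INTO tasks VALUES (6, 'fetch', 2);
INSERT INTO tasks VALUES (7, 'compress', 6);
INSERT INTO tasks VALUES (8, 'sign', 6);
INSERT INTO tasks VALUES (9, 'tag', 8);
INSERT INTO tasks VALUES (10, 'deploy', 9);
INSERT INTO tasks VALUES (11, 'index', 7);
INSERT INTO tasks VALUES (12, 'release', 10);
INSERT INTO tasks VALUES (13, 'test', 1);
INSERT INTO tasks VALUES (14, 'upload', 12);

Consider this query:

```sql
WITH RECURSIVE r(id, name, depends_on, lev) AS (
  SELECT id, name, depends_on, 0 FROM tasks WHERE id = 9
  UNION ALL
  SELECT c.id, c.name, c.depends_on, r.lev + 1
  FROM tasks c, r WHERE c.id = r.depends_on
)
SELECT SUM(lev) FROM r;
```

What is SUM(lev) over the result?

Base: id=9 (tag), depends_on=8, lev 0.
Iteration 1: join on id=8 -> sign (id 8, depends_on=6, lev 1).
Iteration 2: join on id=6 -> fetch (id 6, depends_on=2, lev 2).
Iteration 3: join on id=2 -> rollback (id 2, depends_on=1, lev 3).
Iteration 4: join on id=1 -> build (id 1, depends_on=NULL, lev 4).
Iteration 5: depends_on is NULL; no match; recursion stops.
SUM(lev) = 0 + 1 + 2 + 3 + 4 = 10.

10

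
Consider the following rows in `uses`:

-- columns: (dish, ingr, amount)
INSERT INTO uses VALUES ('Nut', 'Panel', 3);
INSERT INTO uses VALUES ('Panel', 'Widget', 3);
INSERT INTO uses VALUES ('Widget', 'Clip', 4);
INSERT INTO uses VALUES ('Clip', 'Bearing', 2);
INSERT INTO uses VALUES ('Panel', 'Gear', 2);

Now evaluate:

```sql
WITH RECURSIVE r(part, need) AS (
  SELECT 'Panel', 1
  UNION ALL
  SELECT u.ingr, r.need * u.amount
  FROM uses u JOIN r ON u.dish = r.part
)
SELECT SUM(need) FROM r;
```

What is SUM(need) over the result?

Base: (Panel, need=1).
Iteration 1: components of {Panel} -> Gear = 1*2 = 2, Widget = 1*3 = 3.
Iteration 2: components of {Gear,Widget} -> Clip = 3*4 = 12.
Iteration 3: components of {Clip} -> Bearing = 12*2 = 24.
Iteration 4: no further components; recursion stops.
SUM(need) = 1 + 3 + 2 + 12 + 24 = 42.

42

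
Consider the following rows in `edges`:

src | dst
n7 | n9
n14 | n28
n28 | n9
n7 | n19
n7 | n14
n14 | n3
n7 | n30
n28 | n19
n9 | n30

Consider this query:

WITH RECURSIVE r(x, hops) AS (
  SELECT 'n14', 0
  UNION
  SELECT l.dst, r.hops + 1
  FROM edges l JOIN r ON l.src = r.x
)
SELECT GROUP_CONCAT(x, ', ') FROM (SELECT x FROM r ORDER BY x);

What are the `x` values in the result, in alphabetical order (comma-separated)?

n14, n19, n28, n3, n30, n9

Base: (n14, hops=0).
Iteration 1: edges from {n14} -> (n28, hops=1), (n3, hops=1).
Iteration 2: edges from {n28,n3} -> (n19, hops=2), (n9, hops=2).
Iteration 3: edges from {n19,n9} -> (n30, hops=3).
Iteration 4: no outgoing edges from {n30}; recursion stops.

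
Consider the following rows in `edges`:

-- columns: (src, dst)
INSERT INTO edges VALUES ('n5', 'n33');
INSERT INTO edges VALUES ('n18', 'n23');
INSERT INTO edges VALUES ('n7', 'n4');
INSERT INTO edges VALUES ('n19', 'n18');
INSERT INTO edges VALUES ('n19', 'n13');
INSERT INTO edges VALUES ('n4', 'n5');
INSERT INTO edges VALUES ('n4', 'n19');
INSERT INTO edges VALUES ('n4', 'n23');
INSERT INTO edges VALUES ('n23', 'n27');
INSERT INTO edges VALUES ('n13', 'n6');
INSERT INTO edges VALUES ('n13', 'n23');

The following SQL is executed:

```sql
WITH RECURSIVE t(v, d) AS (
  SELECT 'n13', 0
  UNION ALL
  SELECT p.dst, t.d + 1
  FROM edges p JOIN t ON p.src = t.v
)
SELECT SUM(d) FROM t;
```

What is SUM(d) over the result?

4

Base: (n13, d=0).
Iteration 1: edges from {n13} -> (n23, d=1), (n6, d=1).
Iteration 2: edges from {n23,n6} -> (n27, d=2).
Iteration 3: no outgoing edges from {n27}; recursion stops.
SUM(d) = 0 + 1 + 1 + 2 = 4.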